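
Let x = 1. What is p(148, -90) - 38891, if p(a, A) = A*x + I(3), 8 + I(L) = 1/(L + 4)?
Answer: -272922/7 ≈ -38989.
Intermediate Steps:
I(L) = -8 + 1/(4 + L) (I(L) = -8 + 1/(L + 4) = -8 + 1/(4 + L))
p(a, A) = -55/7 + A (p(a, A) = A*1 + (-31 - 8*3)/(4 + 3) = A + (-31 - 24)/7 = A + (1/7)*(-55) = A - 55/7 = -55/7 + A)
p(148, -90) - 38891 = (-55/7 - 90) - 38891 = -685/7 - 38891 = -272922/7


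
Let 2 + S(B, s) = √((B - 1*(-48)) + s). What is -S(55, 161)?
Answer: 2 - 2*√66 ≈ -14.248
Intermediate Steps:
S(B, s) = -2 + √(48 + B + s) (S(B, s) = -2 + √((B - 1*(-48)) + s) = -2 + √((B + 48) + s) = -2 + √((48 + B) + s) = -2 + √(48 + B + s))
-S(55, 161) = -(-2 + √(48 + 55 + 161)) = -(-2 + √264) = -(-2 + 2*√66) = 2 - 2*√66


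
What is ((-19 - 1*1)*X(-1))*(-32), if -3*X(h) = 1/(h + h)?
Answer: 320/3 ≈ 106.67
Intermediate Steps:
X(h) = -1/(6*h) (X(h) = -1/(3*(h + h)) = -1/(2*h)/3 = -1/(6*h))
((-19 - 1*1)*X(-1))*(-32) = ((-19 - 1*1)*(-⅙/(-1)))*(-32) = ((-19 - 1)*(-⅙*(-1)))*(-32) = -20*⅙*(-32) = -10/3*(-32) = 320/3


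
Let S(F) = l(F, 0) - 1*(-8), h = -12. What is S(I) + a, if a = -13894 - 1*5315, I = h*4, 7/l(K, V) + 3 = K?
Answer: -979258/51 ≈ -19201.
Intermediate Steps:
l(K, V) = 7/(-3 + K)
I = -48 (I = -12*4 = -48)
a = -19209 (a = -13894 - 5315 = -19209)
S(F) = 8 + 7/(-3 + F) (S(F) = 7/(-3 + F) - 1*(-8) = 7/(-3 + F) + 8 = 8 + 7/(-3 + F))
S(I) + a = (-17 + 8*(-48))/(-3 - 48) - 19209 = (-17 - 384)/(-51) - 19209 = -1/51*(-401) - 19209 = 401/51 - 19209 = -979258/51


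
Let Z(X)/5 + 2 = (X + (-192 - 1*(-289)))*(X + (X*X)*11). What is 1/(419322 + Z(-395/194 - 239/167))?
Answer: 34005925828792/16306975183080351479 ≈ 2.0854e-6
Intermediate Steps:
Z(X) = -10 + 5*(97 + X)*(X + 11*X²) (Z(X) = -10 + 5*((X + (-192 - 1*(-289)))*(X + (X*X)*11)) = -10 + 5*((X + (-192 + 289))*(X + X²*11)) = -10 + 5*((X + 97)*(X + 11*X²)) = -10 + 5*((97 + X)*(X + 11*X²)) = -10 + 5*(97 + X)*(X + 11*X²))
1/(419322 + Z(-395/194 - 239/167)) = 1/(419322 + (-10 + 55*(-395/194 - 239/167)³ + 485*(-395/194 - 239/167) + 5340*(-395/194 - 239/167)²)) = 1/(419322 + (-10 + 55*(-112331/32398)³ + 485*(-112331/32398) + 5340*(-112331/32398)²)) = 1/(419322 + (-10 + 55*(-1417421040760691/34005925828792) - 561655/334 + 5340*(12618253561/1049630404))) = 1/(419322 + (-10 - 77958157241838005/34005925828792 - 561655/334 + 16845368503935/262407601)) = 1/(419322 + 2047542352699632455/34005925828792) = 1/(16306975183080351479/34005925828792) = 34005925828792/16306975183080351479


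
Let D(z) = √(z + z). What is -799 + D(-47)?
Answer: -799 + I*√94 ≈ -799.0 + 9.6954*I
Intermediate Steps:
D(z) = √2*√z (D(z) = √(2*z) = √2*√z)
-799 + D(-47) = -799 + √2*√(-47) = -799 + √2*(I*√47) = -799 + I*√94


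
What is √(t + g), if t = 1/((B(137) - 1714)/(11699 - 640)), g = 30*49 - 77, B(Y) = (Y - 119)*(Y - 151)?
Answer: √5362420314/1966 ≈ 37.247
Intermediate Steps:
B(Y) = (-151 + Y)*(-119 + Y) (B(Y) = (-119 + Y)*(-151 + Y) = (-151 + Y)*(-119 + Y))
g = 1393 (g = 1470 - 77 = 1393)
t = -11059/1966 (t = 1/(((17969 + 137² - 270*137) - 1714)/(11699 - 640)) = 1/(((17969 + 18769 - 36990) - 1714)/11059) = 1/((-252 - 1714)*(1/11059)) = 1/(-1966*1/11059) = 1/(-1966/11059) = -11059/1966 ≈ -5.6251)
√(t + g) = √(-11059/1966 + 1393) = √(2727579/1966) = √5362420314/1966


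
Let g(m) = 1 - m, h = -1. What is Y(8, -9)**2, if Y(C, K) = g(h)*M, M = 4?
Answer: 64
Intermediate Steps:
Y(C, K) = 8 (Y(C, K) = (1 - 1*(-1))*4 = (1 + 1)*4 = 2*4 = 8)
Y(8, -9)**2 = 8**2 = 64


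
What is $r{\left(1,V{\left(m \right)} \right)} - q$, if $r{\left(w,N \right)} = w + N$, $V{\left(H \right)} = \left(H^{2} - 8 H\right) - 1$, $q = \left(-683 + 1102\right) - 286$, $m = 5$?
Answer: $-148$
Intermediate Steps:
$q = 133$ ($q = 419 - 286 = 133$)
$V{\left(H \right)} = -1 + H^{2} - 8 H$
$r{\left(w,N \right)} = N + w$
$r{\left(1,V{\left(m \right)} \right)} - q = \left(\left(-1 + 5^{2} - 40\right) + 1\right) - 133 = \left(\left(-1 + 25 - 40\right) + 1\right) - 133 = \left(-16 + 1\right) - 133 = -15 - 133 = -148$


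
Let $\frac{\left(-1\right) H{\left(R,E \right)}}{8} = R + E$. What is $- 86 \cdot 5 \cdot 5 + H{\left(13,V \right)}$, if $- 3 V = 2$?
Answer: $- \frac{6746}{3} \approx -2248.7$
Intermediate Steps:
$V = - \frac{2}{3}$ ($V = \left(- \frac{1}{3}\right) 2 = - \frac{2}{3} \approx -0.66667$)
$H{\left(R,E \right)} = - 8 E - 8 R$ ($H{\left(R,E \right)} = - 8 \left(R + E\right) = - 8 \left(E + R\right) = - 8 E - 8 R$)
$- 86 \cdot 5 \cdot 5 + H{\left(13,V \right)} = - 86 \cdot 5 \cdot 5 - \frac{296}{3} = \left(-86\right) 25 + \left(\frac{16}{3} - 104\right) = -2150 - \frac{296}{3} = - \frac{6746}{3}$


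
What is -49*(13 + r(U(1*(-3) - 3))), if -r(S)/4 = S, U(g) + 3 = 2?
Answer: -833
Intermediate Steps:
U(g) = -1 (U(g) = -3 + 2 = -1)
r(S) = -4*S
-49*(13 + r(U(1*(-3) - 3))) = -49*(13 - 4*(-1)) = -49*(13 + 4) = -49*17 = -833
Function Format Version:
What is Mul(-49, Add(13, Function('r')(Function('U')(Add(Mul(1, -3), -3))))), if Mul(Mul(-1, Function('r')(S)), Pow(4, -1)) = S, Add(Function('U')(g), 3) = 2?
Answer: -833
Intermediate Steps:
Function('U')(g) = -1 (Function('U')(g) = Add(-3, 2) = -1)
Function('r')(S) = Mul(-4, S)
Mul(-49, Add(13, Function('r')(Function('U')(Add(Mul(1, -3), -3))))) = Mul(-49, Add(13, Mul(-4, -1))) = Mul(-49, Add(13, 4)) = Mul(-49, 17) = -833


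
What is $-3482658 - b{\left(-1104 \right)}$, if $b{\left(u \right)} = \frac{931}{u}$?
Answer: $- \frac{3844853501}{1104} \approx -3.4827 \cdot 10^{6}$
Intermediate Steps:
$-3482658 - b{\left(-1104 \right)} = -3482658 - \frac{931}{-1104} = -3482658 - 931 \left(- \frac{1}{1104}\right) = -3482658 - - \frac{931}{1104} = -3482658 + \frac{931}{1104} = - \frac{3844853501}{1104}$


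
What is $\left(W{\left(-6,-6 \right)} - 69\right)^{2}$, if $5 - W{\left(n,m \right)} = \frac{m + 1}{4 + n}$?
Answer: $\frac{17689}{4} \approx 4422.3$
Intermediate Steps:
$W{\left(n,m \right)} = 5 - \frac{1 + m}{4 + n}$ ($W{\left(n,m \right)} = 5 - \frac{m + 1}{4 + n} = 5 - \frac{1 + m}{4 + n}$)
$\left(W{\left(-6,-6 \right)} - 69\right)^{2} = \left(\frac{19 - -6 + 5 \left(-6\right)}{4 - 6} - 69\right)^{2} = \left(\frac{19 + 6 - 30}{-2} - 69\right)^{2} = \left(\left(- \frac{1}{2}\right) \left(-5\right) - 69\right)^{2} = \left(\frac{5}{2} - 69\right)^{2} = \left(- \frac{133}{2}\right)^{2} = \frac{17689}{4}$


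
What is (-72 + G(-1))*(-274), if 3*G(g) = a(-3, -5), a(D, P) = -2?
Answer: 59732/3 ≈ 19911.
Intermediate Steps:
G(g) = -2/3 (G(g) = (1/3)*(-2) = -2/3)
(-72 + G(-1))*(-274) = (-72 - 2/3)*(-274) = -218/3*(-274) = 59732/3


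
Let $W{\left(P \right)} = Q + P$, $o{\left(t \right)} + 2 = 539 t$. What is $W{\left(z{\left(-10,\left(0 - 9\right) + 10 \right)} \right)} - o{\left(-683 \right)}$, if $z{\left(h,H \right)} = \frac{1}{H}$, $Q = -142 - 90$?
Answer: $367908$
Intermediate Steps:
$Q = -232$
$o{\left(t \right)} = -2 + 539 t$
$W{\left(P \right)} = -232 + P$
$W{\left(z{\left(-10,\left(0 - 9\right) + 10 \right)} \right)} - o{\left(-683 \right)} = \left(-232 + \frac{1}{\left(0 - 9\right) + 10}\right) - \left(-2 + 539 \left(-683\right)\right) = \left(-232 + \frac{1}{-9 + 10}\right) - \left(-2 - 368137\right) = \left(-232 + 1^{-1}\right) - -368139 = \left(-232 + 1\right) + 368139 = -231 + 368139 = 367908$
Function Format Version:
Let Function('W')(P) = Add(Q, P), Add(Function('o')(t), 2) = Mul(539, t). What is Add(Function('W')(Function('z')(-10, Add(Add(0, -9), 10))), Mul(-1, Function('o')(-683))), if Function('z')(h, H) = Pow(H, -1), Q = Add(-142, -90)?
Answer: 367908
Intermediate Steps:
Q = -232
Function('o')(t) = Add(-2, Mul(539, t))
Function('W')(P) = Add(-232, P)
Add(Function('W')(Function('z')(-10, Add(Add(0, -9), 10))), Mul(-1, Function('o')(-683))) = Add(Add(-232, Pow(Add(Add(0, -9), 10), -1)), Mul(-1, Add(-2, Mul(539, -683)))) = Add(Add(-232, Pow(Add(-9, 10), -1)), Mul(-1, Add(-2, -368137))) = Add(Add(-232, Pow(1, -1)), Mul(-1, -368139)) = Add(Add(-232, 1), 368139) = Add(-231, 368139) = 367908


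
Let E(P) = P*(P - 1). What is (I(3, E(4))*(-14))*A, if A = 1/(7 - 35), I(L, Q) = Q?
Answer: 6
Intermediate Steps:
E(P) = P*(-1 + P)
A = -1/28 (A = 1/(-28) = -1/28 ≈ -0.035714)
(I(3, E(4))*(-14))*A = ((4*(-1 + 4))*(-14))*(-1/28) = ((4*3)*(-14))*(-1/28) = (12*(-14))*(-1/28) = -168*(-1/28) = 6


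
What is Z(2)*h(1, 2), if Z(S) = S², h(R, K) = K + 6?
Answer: 32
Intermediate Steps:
h(R, K) = 6 + K
Z(2)*h(1, 2) = 2²*(6 + 2) = 4*8 = 32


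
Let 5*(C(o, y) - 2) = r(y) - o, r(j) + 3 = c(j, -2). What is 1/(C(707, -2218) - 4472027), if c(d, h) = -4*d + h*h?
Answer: -5/22351959 ≈ -2.2369e-7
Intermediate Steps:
c(d, h) = h² - 4*d (c(d, h) = -4*d + h² = h² - 4*d)
r(j) = 1 - 4*j (r(j) = -3 + ((-2)² - 4*j) = -3 + (4 - 4*j) = 1 - 4*j)
C(o, y) = 11/5 - 4*y/5 - o/5 (C(o, y) = 2 + ((1 - 4*y) - o)/5 = 2 + (1 - o - 4*y)/5 = 2 + (⅕ - 4*y/5 - o/5) = 11/5 - 4*y/5 - o/5)
1/(C(707, -2218) - 4472027) = 1/((11/5 - ⅘*(-2218) - ⅕*707) - 4472027) = 1/((11/5 + 8872/5 - 707/5) - 4472027) = 1/(8176/5 - 4472027) = 1/(-22351959/5) = -5/22351959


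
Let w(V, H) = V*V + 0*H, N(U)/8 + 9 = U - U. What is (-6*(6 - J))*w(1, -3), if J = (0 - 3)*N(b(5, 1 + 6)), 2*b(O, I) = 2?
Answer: 1260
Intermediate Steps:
b(O, I) = 1 (b(O, I) = (½)*2 = 1)
N(U) = -72 (N(U) = -72 + 8*(U - U) = -72 + 8*0 = -72 + 0 = -72)
w(V, H) = V² (w(V, H) = V² + 0 = V²)
J = 216 (J = (0 - 3)*(-72) = -3*(-72) = 216)
(-6*(6 - J))*w(1, -3) = -6*(6 - 1*216)*1² = -6*(6 - 216)*1 = -6*(-210)*1 = 1260*1 = 1260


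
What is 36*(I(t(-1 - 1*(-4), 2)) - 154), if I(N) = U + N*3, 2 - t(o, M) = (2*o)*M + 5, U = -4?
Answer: -7308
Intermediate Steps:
t(o, M) = -3 - 2*M*o (t(o, M) = 2 - ((2*o)*M + 5) = 2 - (2*M*o + 5) = 2 - (5 + 2*M*o) = 2 + (-5 - 2*M*o) = -3 - 2*M*o)
I(N) = -4 + 3*N (I(N) = -4 + N*3 = -4 + 3*N)
36*(I(t(-1 - 1*(-4), 2)) - 154) = 36*((-4 + 3*(-3 - 2*2*(-1 - 1*(-4)))) - 154) = 36*((-4 + 3*(-3 - 2*2*(-1 + 4))) - 154) = 36*((-4 + 3*(-3 - 2*2*3)) - 154) = 36*((-4 + 3*(-3 - 12)) - 154) = 36*((-4 + 3*(-15)) - 154) = 36*((-4 - 45) - 154) = 36*(-49 - 154) = 36*(-203) = -7308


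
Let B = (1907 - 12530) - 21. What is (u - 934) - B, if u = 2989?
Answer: 12699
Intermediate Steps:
B = -10644 (B = -10623 - 21 = -10644)
(u - 934) - B = (2989 - 934) - 1*(-10644) = 2055 + 10644 = 12699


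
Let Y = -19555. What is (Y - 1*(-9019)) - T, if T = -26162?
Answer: 15626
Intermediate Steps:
(Y - 1*(-9019)) - T = (-19555 - 1*(-9019)) - 1*(-26162) = (-19555 + 9019) + 26162 = -10536 + 26162 = 15626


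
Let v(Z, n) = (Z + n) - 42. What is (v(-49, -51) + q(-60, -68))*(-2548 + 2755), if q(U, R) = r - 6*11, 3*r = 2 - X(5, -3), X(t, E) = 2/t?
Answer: -214728/5 ≈ -42946.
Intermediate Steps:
r = 8/15 (r = (2 - 2/5)/3 = (2 - 1*⅖)/3 = (2 - ⅖)/3 = (⅓)*(8/5) = 8/15 ≈ 0.53333)
q(U, R) = -982/15 (q(U, R) = 8/15 - 6*11 = 8/15 - 1*66 = 8/15 - 66 = -982/15)
v(Z, n) = -42 + Z + n
(v(-49, -51) + q(-60, -68))*(-2548 + 2755) = ((-42 - 49 - 51) - 982/15)*(-2548 + 2755) = (-142 - 982/15)*207 = -3112/15*207 = -214728/5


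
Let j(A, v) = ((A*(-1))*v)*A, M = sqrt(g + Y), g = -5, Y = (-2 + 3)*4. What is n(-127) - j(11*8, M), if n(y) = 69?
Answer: 69 + 7744*I ≈ 69.0 + 7744.0*I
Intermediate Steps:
Y = 4 (Y = 1*4 = 4)
M = I (M = sqrt(-5 + 4) = sqrt(-1) = I ≈ 1.0*I)
j(A, v) = -v*A**2 (j(A, v) = ((-A)*v)*A = (-A*v)*A = -v*A**2)
n(-127) - j(11*8, M) = 69 - (-1)*I*(11*8)**2 = 69 - (-1)*I*88**2 = 69 - (-1)*I*7744 = 69 - (-7744)*I = 69 + 7744*I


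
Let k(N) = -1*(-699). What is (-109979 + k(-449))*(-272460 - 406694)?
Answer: 74217949120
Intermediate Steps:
k(N) = 699
(-109979 + k(-449))*(-272460 - 406694) = (-109979 + 699)*(-272460 - 406694) = -109280*(-679154) = 74217949120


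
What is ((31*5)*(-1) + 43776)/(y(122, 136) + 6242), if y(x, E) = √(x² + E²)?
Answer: 136141141/19464592 - 43621*√8345/19464592 ≈ 6.7896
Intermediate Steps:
y(x, E) = √(E² + x²)
((31*5)*(-1) + 43776)/(y(122, 136) + 6242) = ((31*5)*(-1) + 43776)/(√(136² + 122²) + 6242) = (155*(-1) + 43776)/(√(18496 + 14884) + 6242) = (-155 + 43776)/(√33380 + 6242) = 43621/(2*√8345 + 6242) = 43621/(6242 + 2*√8345)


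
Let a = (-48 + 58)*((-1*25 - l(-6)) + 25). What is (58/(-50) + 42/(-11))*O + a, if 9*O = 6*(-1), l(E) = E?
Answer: 52238/825 ≈ 63.319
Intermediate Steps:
a = 60 (a = (-48 + 58)*((-1*25 - 1*(-6)) + 25) = 10*((-25 + 6) + 25) = 10*(-19 + 25) = 10*6 = 60)
O = -⅔ (O = (6*(-1))/9 = (⅑)*(-6) = -⅔ ≈ -0.66667)
(58/(-50) + 42/(-11))*O + a = (58/(-50) + 42/(-11))*(-⅔) + 60 = (58*(-1/50) + 42*(-1/11))*(-⅔) + 60 = (-29/25 - 42/11)*(-⅔) + 60 = -1369/275*(-⅔) + 60 = 2738/825 + 60 = 52238/825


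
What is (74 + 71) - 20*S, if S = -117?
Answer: 2485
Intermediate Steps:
(74 + 71) - 20*S = (74 + 71) - 20*(-117) = 145 + 2340 = 2485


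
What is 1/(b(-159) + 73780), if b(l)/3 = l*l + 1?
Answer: 1/149626 ≈ 6.6833e-6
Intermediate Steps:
b(l) = 3 + 3*l² (b(l) = 3*(l*l + 1) = 3*(l² + 1) = 3*(1 + l²) = 3 + 3*l²)
1/(b(-159) + 73780) = 1/((3 + 3*(-159)²) + 73780) = 1/((3 + 3*25281) + 73780) = 1/((3 + 75843) + 73780) = 1/(75846 + 73780) = 1/149626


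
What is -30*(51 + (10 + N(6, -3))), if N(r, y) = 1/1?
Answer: -1860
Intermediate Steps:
N(r, y) = 1
-30*(51 + (10 + N(6, -3))) = -30*(51 + (10 + 1)) = -30*(51 + 11) = -30*62 = -1860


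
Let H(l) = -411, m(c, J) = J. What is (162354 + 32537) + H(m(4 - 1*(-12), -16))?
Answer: 194480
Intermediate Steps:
(162354 + 32537) + H(m(4 - 1*(-12), -16)) = (162354 + 32537) - 411 = 194891 - 411 = 194480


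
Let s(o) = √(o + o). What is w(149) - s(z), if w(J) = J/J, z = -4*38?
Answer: 1 - 4*I*√19 ≈ 1.0 - 17.436*I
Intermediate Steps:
z = -152
s(o) = √2*√o (s(o) = √(2*o) = √2*√o)
w(J) = 1
w(149) - s(z) = 1 - √2*√(-152) = 1 - √2*2*I*√38 = 1 - 4*I*√19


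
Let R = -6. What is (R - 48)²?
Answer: 2916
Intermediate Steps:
(R - 48)² = (-6 - 48)² = (-54)² = 2916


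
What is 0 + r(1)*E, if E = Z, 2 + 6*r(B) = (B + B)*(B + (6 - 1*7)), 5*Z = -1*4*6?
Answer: 8/5 ≈ 1.6000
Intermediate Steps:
Z = -24/5 (Z = (-1*4*6)/5 = (-4*6)/5 = (⅕)*(-24) = -24/5 ≈ -4.8000)
r(B) = -⅓ + B*(-1 + B)/3 (r(B) = -⅓ + ((B + B)*(B + (6 - 1*7)))/6 = -⅓ + ((2*B)*(B + (6 - 7)))/6 = -⅓ + ((2*B)*(B - 1))/6 = -⅓ + ((2*B)*(-1 + B))/6 = -⅓ + (2*B*(-1 + B))/6 = -⅓ + B*(-1 + B)/3)
E = -24/5 ≈ -4.8000
0 + r(1)*E = 0 + (-⅓ - ⅓*1 + (⅓)*1²)*(-24/5) = 0 + (-⅓ - ⅓ + (⅓)*1)*(-24/5) = 0 + (-⅓ - ⅓ + ⅓)*(-24/5) = 0 - ⅓*(-24/5) = 0 + 8/5 = 8/5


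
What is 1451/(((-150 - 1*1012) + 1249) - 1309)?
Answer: -1451/1222 ≈ -1.1874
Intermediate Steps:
1451/(((-150 - 1*1012) + 1249) - 1309) = 1451/(((-150 - 1012) + 1249) - 1309) = 1451/((-1162 + 1249) - 1309) = 1451/(87 - 1309) = 1451/(-1222) = 1451*(-1/1222) = -1451/1222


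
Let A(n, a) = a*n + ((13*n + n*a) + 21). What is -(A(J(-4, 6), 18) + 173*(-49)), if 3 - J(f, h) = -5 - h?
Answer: 7770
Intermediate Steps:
J(f, h) = 8 + h (J(f, h) = 3 - (-5 - h) = 3 + (5 + h) = 8 + h)
A(n, a) = 21 + 13*n + 2*a*n (A(n, a) = a*n + ((13*n + a*n) + 21) = a*n + (21 + 13*n + a*n) = 21 + 13*n + 2*a*n)
-(A(J(-4, 6), 18) + 173*(-49)) = -((21 + 13*(8 + 6) + 2*18*(8 + 6)) + 173*(-49)) = -((21 + 13*14 + 2*18*14) - 8477) = -((21 + 182 + 504) - 8477) = -(707 - 8477) = -1*(-7770) = 7770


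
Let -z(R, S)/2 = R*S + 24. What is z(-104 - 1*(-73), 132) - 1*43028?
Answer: -34892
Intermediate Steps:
z(R, S) = -48 - 2*R*S (z(R, S) = -2*(R*S + 24) = -2*(24 + R*S) = -48 - 2*R*S)
z(-104 - 1*(-73), 132) - 1*43028 = (-48 - 2*(-104 - 1*(-73))*132) - 1*43028 = (-48 - 2*(-104 + 73)*132) - 43028 = (-48 - 2*(-31)*132) - 43028 = (-48 + 8184) - 43028 = 8136 - 43028 = -34892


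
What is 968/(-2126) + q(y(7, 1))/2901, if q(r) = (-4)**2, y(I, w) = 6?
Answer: -1387076/3083763 ≈ -0.44980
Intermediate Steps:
q(r) = 16
968/(-2126) + q(y(7, 1))/2901 = 968/(-2126) + 16/2901 = 968*(-1/2126) + 16*(1/2901) = -484/1063 + 16/2901 = -1387076/3083763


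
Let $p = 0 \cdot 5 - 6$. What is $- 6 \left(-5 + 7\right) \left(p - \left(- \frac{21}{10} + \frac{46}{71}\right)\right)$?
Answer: $\frac{19374}{355} \approx 54.575$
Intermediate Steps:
$p = -6$ ($p = 0 - 6 = -6$)
$- 6 \left(-5 + 7\right) \left(p - \left(- \frac{21}{10} + \frac{46}{71}\right)\right) = - 6 \left(-5 + 7\right) \left(-6 - \left(- \frac{21}{10} + \frac{46}{71}\right)\right) = \left(-6\right) 2 \left(-6 - - \frac{1031}{710}\right) = - 12 \left(-6 + \left(\frac{21}{10} - \frac{46}{71}\right)\right) = - 12 \left(-6 + \frac{1031}{710}\right) = \left(-12\right) \left(- \frac{3229}{710}\right) = \frac{19374}{355}$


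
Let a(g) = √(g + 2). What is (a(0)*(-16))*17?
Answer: -272*√2 ≈ -384.67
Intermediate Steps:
a(g) = √(2 + g)
(a(0)*(-16))*17 = (√(2 + 0)*(-16))*17 = (√2*(-16))*17 = -16*√2*17 = -272*√2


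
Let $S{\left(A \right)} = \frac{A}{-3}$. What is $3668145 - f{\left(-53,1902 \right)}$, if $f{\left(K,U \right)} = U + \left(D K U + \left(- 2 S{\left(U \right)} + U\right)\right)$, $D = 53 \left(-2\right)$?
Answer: $-7022363$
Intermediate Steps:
$S{\left(A \right)} = - \frac{A}{3}$ ($S{\left(A \right)} = A \left(- \frac{1}{3}\right) = - \frac{A}{3}$)
$D = -106$
$f{\left(K,U \right)} = \frac{8 U}{3} - 106 K U$ ($f{\left(K,U \right)} = U + \left(- 106 K U + \left(- 2 \left(- \frac{U}{3}\right) + U\right)\right) = U - \left(- \frac{5 U}{3} + 106 K U\right) = \frac{8 U}{3} - 106 K U$)
$3668145 - f{\left(-53,1902 \right)} = 3668145 - \frac{2}{3} \cdot 1902 \left(4 - -8427\right) = 3668145 - \frac{2}{3} \cdot 1902 \left(4 + 8427\right) = 3668145 - \frac{2}{3} \cdot 1902 \cdot 8431 = 3668145 - 10690508 = -7022363$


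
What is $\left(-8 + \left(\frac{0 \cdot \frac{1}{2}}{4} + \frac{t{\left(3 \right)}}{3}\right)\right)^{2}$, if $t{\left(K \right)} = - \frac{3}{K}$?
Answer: $\frac{625}{9} \approx 69.444$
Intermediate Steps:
$\left(-8 + \left(\frac{0 \cdot \frac{1}{2}}{4} + \frac{t{\left(3 \right)}}{3}\right)\right)^{2} = \left(-8 + \left(\frac{0 \cdot \frac{1}{2}}{4} + \frac{\left(-3\right) \frac{1}{3}}{3}\right)\right)^{2} = \left(-8 + \left(0 \cdot \frac{1}{2} \cdot \frac{1}{4} + \left(-3\right) \frac{1}{3} \cdot \frac{1}{3}\right)\right)^{2} = \left(-8 + \left(0 \cdot \frac{1}{4} - \frac{1}{3}\right)\right)^{2} = \left(-8 + \left(0 - \frac{1}{3}\right)\right)^{2} = \left(-8 - \frac{1}{3}\right)^{2} = \left(- \frac{25}{3}\right)^{2} = \frac{625}{9}$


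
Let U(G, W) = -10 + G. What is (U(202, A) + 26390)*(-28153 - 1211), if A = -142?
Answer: -780553848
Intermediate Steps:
(U(202, A) + 26390)*(-28153 - 1211) = ((-10 + 202) + 26390)*(-28153 - 1211) = (192 + 26390)*(-29364) = 26582*(-29364) = -780553848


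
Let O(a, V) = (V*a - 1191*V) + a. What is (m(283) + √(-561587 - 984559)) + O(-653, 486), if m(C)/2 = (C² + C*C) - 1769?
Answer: -580019 + 21*I*√3506 ≈ -5.8002e+5 + 1243.4*I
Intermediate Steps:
m(C) = -3538 + 4*C² (m(C) = 2*((C² + C*C) - 1769) = 2*((C² + C²) - 1769) = 2*(2*C² - 1769) = 2*(-1769 + 2*C²) = -3538 + 4*C²)
O(a, V) = a - 1191*V + V*a (O(a, V) = (-1191*V + V*a) + a = a - 1191*V + V*a)
(m(283) + √(-561587 - 984559)) + O(-653, 486) = ((-3538 + 4*283²) + √(-561587 - 984559)) + (-653 - 1191*486 + 486*(-653)) = ((-3538 + 4*80089) + √(-1546146)) + (-653 - 578826 - 317358) = ((-3538 + 320356) + 21*I*√3506) - 896837 = (316818 + 21*I*√3506) - 896837 = -580019 + 21*I*√3506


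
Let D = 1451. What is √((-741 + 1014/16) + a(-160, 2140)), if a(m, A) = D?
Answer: √12374/4 ≈ 27.810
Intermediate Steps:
a(m, A) = 1451
√((-741 + 1014/16) + a(-160, 2140)) = √((-741 + 1014/16) + 1451) = √((-741 + 1014*(1/16)) + 1451) = √((-741 + 507/8) + 1451) = √(-5421/8 + 1451) = √(6187/8) = √12374/4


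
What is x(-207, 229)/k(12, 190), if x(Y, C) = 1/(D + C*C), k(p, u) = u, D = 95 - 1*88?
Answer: 1/9965120 ≈ 1.0035e-7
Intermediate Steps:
D = 7 (D = 95 - 88 = 7)
x(Y, C) = 1/(7 + C**2) (x(Y, C) = 1/(7 + C*C) = 1/(7 + C**2))
x(-207, 229)/k(12, 190) = 1/((7 + 229**2)*190) = (1/190)/(7 + 52441) = (1/190)/52448 = (1/52448)*(1/190) = 1/9965120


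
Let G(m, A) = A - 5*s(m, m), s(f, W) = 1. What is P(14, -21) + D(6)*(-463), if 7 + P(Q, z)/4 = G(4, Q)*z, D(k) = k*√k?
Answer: -784 - 2778*√6 ≈ -7588.7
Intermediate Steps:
D(k) = k^(3/2)
G(m, A) = -5 + A (G(m, A) = A - 5*1 = A - 5 = -5 + A)
P(Q, z) = -28 + 4*z*(-5 + Q) (P(Q, z) = -28 + 4*((-5 + Q)*z) = -28 + 4*(z*(-5 + Q)) = -28 + 4*z*(-5 + Q))
P(14, -21) + D(6)*(-463) = (-28 + 4*(-21)*(-5 + 14)) + 6^(3/2)*(-463) = (-28 + 4*(-21)*9) + (6*√6)*(-463) = (-28 - 756) - 2778*√6 = -784 - 2778*√6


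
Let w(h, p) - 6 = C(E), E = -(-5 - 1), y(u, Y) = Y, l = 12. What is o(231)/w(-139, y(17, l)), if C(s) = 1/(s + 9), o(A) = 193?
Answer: 2895/91 ≈ 31.813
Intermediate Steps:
E = 6 (E = -1*(-6) = 6)
C(s) = 1/(9 + s)
w(h, p) = 91/15 (w(h, p) = 6 + 1/(9 + 6) = 6 + 1/15 = 91/15)
o(231)/w(-139, y(17, l)) = 193/(91/15) = 193*(15/91) = 2895/91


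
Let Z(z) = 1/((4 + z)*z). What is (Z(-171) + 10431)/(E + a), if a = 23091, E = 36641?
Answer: 74469517/426441681 ≈ 0.17463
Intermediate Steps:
Z(z) = 1/(z*(4 + z))
(Z(-171) + 10431)/(E + a) = (1/((-171)*(4 - 171)) + 10431)/(36641 + 23091) = (-1/171/(-167) + 10431)/59732 = (-1/171*(-1/167) + 10431)*(1/59732) = (1/28557 + 10431)*(1/59732) = (297878068/28557)*(1/59732) = 74469517/426441681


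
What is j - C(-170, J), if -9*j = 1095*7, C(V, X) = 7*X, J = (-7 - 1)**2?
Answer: -3899/3 ≈ -1299.7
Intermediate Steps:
J = 64 (J = (-8)**2 = 64)
j = -2555/3 (j = -365*7/3 = -1/9*7665 = -2555/3 ≈ -851.67)
j - C(-170, J) = -2555/3 - 7*64 = -2555/3 - 1*448 = -2555/3 - 448 = -3899/3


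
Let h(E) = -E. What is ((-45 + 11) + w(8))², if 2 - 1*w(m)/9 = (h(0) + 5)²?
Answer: 58081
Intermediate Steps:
w(m) = -207 (w(m) = 18 - 9*(-1*0 + 5)² = 18 - 9*(0 + 5)² = 18 - 9*5² = 18 - 9*25 = 18 - 225 = -207)
((-45 + 11) + w(8))² = ((-45 + 11) - 207)² = (-34 - 207)² = (-241)² = 58081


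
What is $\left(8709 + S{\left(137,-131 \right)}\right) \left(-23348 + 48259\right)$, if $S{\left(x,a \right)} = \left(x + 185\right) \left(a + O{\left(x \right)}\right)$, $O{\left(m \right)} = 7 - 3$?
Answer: $-801760535$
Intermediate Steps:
$O{\left(m \right)} = 4$
$S{\left(x,a \right)} = \left(4 + a\right) \left(185 + x\right)$ ($S{\left(x,a \right)} = \left(x + 185\right) \left(a + 4\right) = \left(185 + x\right) \left(4 + a\right) = \left(4 + a\right) \left(185 + x\right)$)
$\left(8709 + S{\left(137,-131 \right)}\right) \left(-23348 + 48259\right) = \left(8709 + \left(740 + 4 \cdot 137 + 185 \left(-131\right) - 17947\right)\right) \left(-23348 + 48259\right) = \left(8709 + \left(740 + 548 - 24235 - 17947\right)\right) 24911 = \left(8709 - 40894\right) 24911 = \left(-32185\right) 24911 = -801760535$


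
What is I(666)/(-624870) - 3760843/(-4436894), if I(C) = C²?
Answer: 21223722797/154026775210 ≈ 0.13779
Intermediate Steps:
I(666)/(-624870) - 3760843/(-4436894) = 666²/(-624870) - 3760843/(-4436894) = 443556*(-1/624870) - 3760843*(-1/4436894) = -24642/34715 + 3760843/4436894 = 21223722797/154026775210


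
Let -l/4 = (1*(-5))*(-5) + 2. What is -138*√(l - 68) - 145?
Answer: -145 - 552*I*√11 ≈ -145.0 - 1830.8*I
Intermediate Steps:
l = -108 (l = -4*((1*(-5))*(-5) + 2) = -4*(-5*(-5) + 2) = -4*(25 + 2) = -4*27 = -108)
-138*√(l - 68) - 145 = -138*√(-108 - 68) - 145 = -552*I*√11 - 145 = -145 - 552*I*√11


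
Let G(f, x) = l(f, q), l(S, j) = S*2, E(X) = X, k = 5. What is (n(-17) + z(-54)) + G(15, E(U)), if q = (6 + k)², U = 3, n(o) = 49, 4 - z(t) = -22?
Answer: 105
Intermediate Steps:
z(t) = 26 (z(t) = 4 - 1*(-22) = 4 + 22 = 26)
q = 121 (q = (6 + 5)² = 11² = 121)
l(S, j) = 2*S
G(f, x) = 2*f
(n(-17) + z(-54)) + G(15, E(U)) = (49 + 26) + 2*15 = 75 + 30 = 105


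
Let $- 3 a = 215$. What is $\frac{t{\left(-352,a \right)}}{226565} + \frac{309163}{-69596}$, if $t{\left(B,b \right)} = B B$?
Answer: $- \frac{61422292311}{15768017740} \approx -3.8954$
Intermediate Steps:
$a = - \frac{215}{3}$ ($a = \left(- \frac{1}{3}\right) 215 = - \frac{215}{3} \approx -71.667$)
$t{\left(B,b \right)} = B^{2}$
$\frac{t{\left(-352,a \right)}}{226565} + \frac{309163}{-69596} = \frac{\left(-352\right)^{2}}{226565} + \frac{309163}{-69596} = 123904 \cdot \frac{1}{226565} + 309163 \left(- \frac{1}{69596}\right) = \frac{123904}{226565} - \frac{309163}{69596} = - \frac{61422292311}{15768017740}$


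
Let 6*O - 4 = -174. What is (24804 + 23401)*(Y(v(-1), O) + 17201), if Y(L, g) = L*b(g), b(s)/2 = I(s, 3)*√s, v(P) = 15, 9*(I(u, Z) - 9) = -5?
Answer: 829174205 + 36635800*I*√255/9 ≈ 8.2917e+8 + 6.5003e+7*I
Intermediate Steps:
O = -85/3 (O = ⅔ + (⅙)*(-174) = ⅔ - 29 = -85/3 ≈ -28.333)
I(u, Z) = 76/9 (I(u, Z) = 9 + (⅑)*(-5) = 9 - 5/9 = 76/9)
b(s) = 152*√s/9 (b(s) = 2*(76*√s/9) = 152*√s/9)
Y(L, g) = 152*L*√g/9 (Y(L, g) = L*(152*√g/9) = 152*L*√g/9)
(24804 + 23401)*(Y(v(-1), O) + 17201) = (24804 + 23401)*((152/9)*15*√(-85/3) + 17201) = 48205*((152/9)*15*(I*√255/3) + 17201) = 48205*(760*I*√255/9 + 17201) = 48205*(17201 + 760*I*√255/9) = 829174205 + 36635800*I*√255/9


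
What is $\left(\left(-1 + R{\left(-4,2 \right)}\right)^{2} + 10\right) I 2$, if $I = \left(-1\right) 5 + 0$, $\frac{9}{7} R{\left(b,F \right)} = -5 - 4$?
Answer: $-740$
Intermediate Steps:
$R{\left(b,F \right)} = -7$ ($R{\left(b,F \right)} = \frac{7 \left(-5 - 4\right)}{9} = \frac{7}{9} \left(-9\right) = -7$)
$I = -5$ ($I = -5 + 0 = -5$)
$\left(\left(-1 + R{\left(-4,2 \right)}\right)^{2} + 10\right) I 2 = \left(\left(-1 - 7\right)^{2} + 10\right) \left(-5\right) 2 = \left(\left(-8\right)^{2} + 10\right) \left(-5\right) 2 = \left(64 + 10\right) \left(-5\right) 2 = 74 \left(-5\right) 2 = \left(-370\right) 2 = -740$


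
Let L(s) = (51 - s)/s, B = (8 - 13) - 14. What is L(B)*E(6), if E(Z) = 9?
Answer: -630/19 ≈ -33.158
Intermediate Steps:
B = -19 (B = -5 - 14 = -19)
L(s) = (51 - s)/s
L(B)*E(6) = ((51 - 1*(-19))/(-19))*9 = -(51 + 19)/19*9 = -1/19*70*9 = -70/19*9 = -630/19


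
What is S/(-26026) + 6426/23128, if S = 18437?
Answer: -1322285/3071068 ≈ -0.43056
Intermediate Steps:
S/(-26026) + 6426/23128 = 18437/(-26026) + 6426/23128 = 18437*(-1/26026) + 6426*(1/23128) = -18437/26026 + 459/1652 = -1322285/3071068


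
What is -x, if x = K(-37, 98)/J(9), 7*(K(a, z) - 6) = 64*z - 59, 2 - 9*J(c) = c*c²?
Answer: 56295/5089 ≈ 11.062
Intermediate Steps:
J(c) = 2/9 - c³/9 (J(c) = 2/9 - c*c²/9 = 2/9 - c³/9)
K(a, z) = -17/7 + 64*z/7 (K(a, z) = 6 + (64*z - 59)/7 = 6 + (-59 + 64*z)/7 = 6 + (-59/7 + 64*z/7) = -17/7 + 64*z/7)
x = -56295/5089 (x = (-17/7 + (64/7)*98)/(2/9 - ⅑*9³) = (-17/7 + 896)/(2/9 - ⅑*729) = 6255/(7*(2/9 - 81)) = 6255/(7*(-727/9)) = (6255/7)*(-9/727) = -56295/5089 ≈ -11.062)
-x = -1*(-56295/5089) = 56295/5089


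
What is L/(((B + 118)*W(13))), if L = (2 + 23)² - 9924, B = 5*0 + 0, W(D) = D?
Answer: -9299/1534 ≈ -6.0619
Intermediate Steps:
B = 0 (B = 0 + 0 = 0)
L = -9299 (L = 25² - 9924 = 625 - 9924 = -9299)
L/(((B + 118)*W(13))) = -9299*1/(13*(0 + 118)) = -9299/(118*13) = -9299/1534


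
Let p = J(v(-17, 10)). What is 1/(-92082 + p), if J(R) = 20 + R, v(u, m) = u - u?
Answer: -1/92062 ≈ -1.0862e-5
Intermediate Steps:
v(u, m) = 0
p = 20 (p = 20 + 0 = 20)
1/(-92082 + p) = 1/(-92082 + 20) = 1/(-92062) = -1/92062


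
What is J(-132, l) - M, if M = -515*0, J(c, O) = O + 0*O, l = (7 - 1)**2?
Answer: 36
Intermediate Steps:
l = 36 (l = 6**2 = 36)
J(c, O) = O (J(c, O) = O + 0 = O)
M = 0
J(-132, l) - M = 36 - 1*0 = 36 + 0 = 36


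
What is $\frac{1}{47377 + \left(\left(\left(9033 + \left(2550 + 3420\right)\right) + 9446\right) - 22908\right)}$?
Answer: $\frac{1}{48918} \approx 2.0442 \cdot 10^{-5}$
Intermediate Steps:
$\frac{1}{47377 + \left(\left(\left(9033 + \left(2550 + 3420\right)\right) + 9446\right) - 22908\right)} = \frac{1}{47377 + \left(\left(\left(9033 + 5970\right) + 9446\right) - 22908\right)} = \frac{1}{47377 + \left(\left(15003 + 9446\right) - 22908\right)} = \frac{1}{47377 + \left(24449 - 22908\right)} = \frac{1}{47377 + 1541} = \frac{1}{48918}$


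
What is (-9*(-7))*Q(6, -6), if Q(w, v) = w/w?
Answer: 63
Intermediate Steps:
Q(w, v) = 1
(-9*(-7))*Q(6, -6) = -9*(-7)*1 = 63*1 = 63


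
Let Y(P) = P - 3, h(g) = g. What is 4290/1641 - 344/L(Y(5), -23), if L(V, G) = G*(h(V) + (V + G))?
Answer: 436742/239039 ≈ 1.8271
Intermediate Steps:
Y(P) = -3 + P
L(V, G) = G*(G + 2*V) (L(V, G) = G*(V + (V + G)) = G*(V + (G + V)) = G*(G + 2*V))
4290/1641 - 344/L(Y(5), -23) = 4290/1641 - 344*(-1/(23*(-23 + 2*(-3 + 5)))) = 4290*(1/1641) - 344*(-1/(23*(-23 + 2*2))) = 1430/547 - 344*(-1/(23*(-23 + 4))) = 1430/547 - 344/((-23*(-19))) = 1430/547 - 344/437 = 436742/239039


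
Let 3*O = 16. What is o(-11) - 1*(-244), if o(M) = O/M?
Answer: 8036/33 ≈ 243.52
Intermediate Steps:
O = 16/3 (O = (1/3)*16 = 16/3 ≈ 5.3333)
o(M) = 16/(3*M)
o(-11) - 1*(-244) = (16/3)/(-11) - 1*(-244) = (16/3)*(-1/11) + 244 = -16/33 + 244 = 8036/33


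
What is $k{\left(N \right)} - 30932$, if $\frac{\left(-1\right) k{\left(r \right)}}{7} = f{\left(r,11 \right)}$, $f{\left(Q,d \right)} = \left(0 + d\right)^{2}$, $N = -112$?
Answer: $-31779$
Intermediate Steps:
$f{\left(Q,d \right)} = d^{2}$
$k{\left(r \right)} = -847$ ($k{\left(r \right)} = - 7 \cdot 11^{2} = \left(-7\right) 121 = -847$)
$k{\left(N \right)} - 30932 = -847 - 30932 = -31779$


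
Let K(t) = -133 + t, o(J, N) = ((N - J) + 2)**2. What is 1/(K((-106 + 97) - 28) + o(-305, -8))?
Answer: 1/89231 ≈ 1.1207e-5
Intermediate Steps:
o(J, N) = (2 + N - J)**2
1/(K((-106 + 97) - 28) + o(-305, -8)) = 1/((-133 + ((-106 + 97) - 28)) + (2 - 8 - 1*(-305))**2) = 1/((-133 + (-9 - 28)) + (2 - 8 + 305)**2) = 1/((-133 - 37) + 299**2) = 1/(-170 + 89401) = 1/89231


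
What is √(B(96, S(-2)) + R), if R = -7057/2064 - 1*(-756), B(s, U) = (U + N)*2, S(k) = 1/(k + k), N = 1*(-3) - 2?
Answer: √197583495/516 ≈ 27.241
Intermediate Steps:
N = -5 (N = -3 - 2 = -5)
S(k) = 1/(2*k)
B(s, U) = -10 + 2*U (B(s, U) = (U - 5)*2 = (-5 + U)*2 = -10 + 2*U)
R = 1553327/2064 (R = -7057*1/2064 + 756 = -7057/2064 + 756 = 1553327/2064 ≈ 752.58)
√(B(96, S(-2)) + R) = √((-10 + 2*((½)/(-2))) + 1553327/2064) = √((-10 + 2*((½)*(-½))) + 1553327/2064) = √((-10 + 2*(-¼)) + 1553327/2064) = √((-10 - ½) + 1553327/2064) = √(-21/2 + 1553327/2064) = √(1531655/2064) = √197583495/516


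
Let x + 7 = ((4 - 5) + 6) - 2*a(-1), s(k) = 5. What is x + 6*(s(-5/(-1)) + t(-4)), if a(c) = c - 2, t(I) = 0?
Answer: 34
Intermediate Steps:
a(c) = -2 + c
x = 4 (x = -7 + (((4 - 5) + 6) - 2*(-2 - 1)) = -7 + ((-1 + 6) - 2*(-3)) = -7 + (5 + 6) = -7 + 11 = 4)
x + 6*(s(-5/(-1)) + t(-4)) = 4 + 6*(5 + 0) = 4 + 6*5 = 4 + 30 = 34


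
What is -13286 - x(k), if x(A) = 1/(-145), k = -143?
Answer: -1926469/145 ≈ -13286.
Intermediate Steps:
x(A) = -1/145
-13286 - x(k) = -13286 - 1*(-1/145) = -13286 + 1/145 = -1926469/145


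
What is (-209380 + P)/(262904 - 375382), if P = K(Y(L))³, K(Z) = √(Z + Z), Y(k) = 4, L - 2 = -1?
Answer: 104690/56239 - 8*√2/56239 ≈ 1.8613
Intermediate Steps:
L = 1 (L = 2 - 1 = 1)
K(Z) = √2*√Z (K(Z) = √(2*Z) = √2*√Z)
P = 16*√2 (P = (√2*√4)³ = (√2*2)³ = (2*√2)³ = 16*√2 ≈ 22.627)
(-209380 + P)/(262904 - 375382) = (-209380 + 16*√2)/(262904 - 375382) = (-209380 + 16*√2)/(-112478) = (-209380 + 16*√2)*(-1/112478) = 104690/56239 - 8*√2/56239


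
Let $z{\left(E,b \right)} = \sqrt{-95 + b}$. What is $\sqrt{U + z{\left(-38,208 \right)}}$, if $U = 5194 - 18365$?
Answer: $\sqrt{-13171 + \sqrt{113}} \approx 114.72 i$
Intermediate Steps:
$U = -13171$
$\sqrt{U + z{\left(-38,208 \right)}} = \sqrt{-13171 + \sqrt{-95 + 208}} = \sqrt{-13171 + \sqrt{113}}$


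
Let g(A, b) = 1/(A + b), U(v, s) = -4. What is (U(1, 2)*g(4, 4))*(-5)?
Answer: 5/2 ≈ 2.5000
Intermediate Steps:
(U(1, 2)*g(4, 4))*(-5) = -4/(4 + 4)*(-5) = -4/8*(-5) = -4*⅛*(-5) = -½*(-5) = 5/2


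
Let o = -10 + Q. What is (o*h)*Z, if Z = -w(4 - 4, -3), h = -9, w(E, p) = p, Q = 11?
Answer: -27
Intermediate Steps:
o = 1 (o = -10 + 11 = 1)
Z = 3 (Z = -1*(-3) = 3)
(o*h)*Z = (1*(-9))*3 = -9*3 = -27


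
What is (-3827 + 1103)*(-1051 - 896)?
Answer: 5303628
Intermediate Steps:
(-3827 + 1103)*(-1051 - 896) = -2724*(-1947) = 5303628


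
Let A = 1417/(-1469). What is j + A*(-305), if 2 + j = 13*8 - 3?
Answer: 44432/113 ≈ 393.20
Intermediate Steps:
A = -109/113 (A = 1417*(-1/1469) = -109/113 ≈ -0.96460)
j = 99 (j = -2 + (13*8 - 3) = -2 + (104 - 3) = -2 + 101 = 99)
j + A*(-305) = 99 - 109/113*(-305) = 99 + 33245/113 = 44432/113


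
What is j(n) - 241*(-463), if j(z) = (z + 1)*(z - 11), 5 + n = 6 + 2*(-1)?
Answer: 111583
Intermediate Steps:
n = -1 (n = -5 + (6 + 2*(-1)) = -5 + (6 - 2) = -5 + 4 = -1)
j(z) = (1 + z)*(-11 + z)
j(n) - 241*(-463) = (-11 + (-1)² - 10*(-1)) - 241*(-463) = (-11 + 1 + 10) + 111583 = 0 + 111583 = 111583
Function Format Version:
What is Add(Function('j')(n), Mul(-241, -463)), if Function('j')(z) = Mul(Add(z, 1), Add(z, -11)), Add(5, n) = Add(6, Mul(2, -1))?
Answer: 111583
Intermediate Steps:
n = -1 (n = Add(-5, Add(6, Mul(2, -1))) = Add(-5, Add(6, -2)) = Add(-5, 4) = -1)
Function('j')(z) = Mul(Add(1, z), Add(-11, z))
Add(Function('j')(n), Mul(-241, -463)) = Add(Add(-11, Pow(-1, 2), Mul(-10, -1)), Mul(-241, -463)) = Add(Add(-11, 1, 10), 111583) = Add(0, 111583) = 111583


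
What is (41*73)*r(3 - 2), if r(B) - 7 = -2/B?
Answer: 14965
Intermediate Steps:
r(B) = 7 - 2/B
(41*73)*r(3 - 2) = (41*73)*(7 - 2/(3 - 2)) = 2993*(7 - 2/1) = 2993*(7 - 2*1) = 2993*(7 - 2) = 2993*5 = 14965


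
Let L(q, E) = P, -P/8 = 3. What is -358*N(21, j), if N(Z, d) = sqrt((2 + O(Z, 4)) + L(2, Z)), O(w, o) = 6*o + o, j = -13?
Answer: -358*sqrt(6) ≈ -876.92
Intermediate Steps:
P = -24 (P = -8*3 = -24)
O(w, o) = 7*o
L(q, E) = -24
N(Z, d) = sqrt(6) (N(Z, d) = sqrt((2 + 7*4) - 24) = sqrt((2 + 28) - 24) = sqrt(30 - 24) = sqrt(6))
-358*N(21, j) = -358*sqrt(6)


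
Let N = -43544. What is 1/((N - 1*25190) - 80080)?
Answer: -1/148814 ≈ -6.7198e-6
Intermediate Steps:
1/((N - 1*25190) - 80080) = 1/((-43544 - 1*25190) - 80080) = 1/((-43544 - 25190) - 80080) = 1/(-68734 - 80080) = 1/(-148814) = -1/148814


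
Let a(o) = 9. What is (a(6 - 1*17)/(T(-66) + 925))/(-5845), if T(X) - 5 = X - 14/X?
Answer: -297/166693555 ≈ -1.7817e-6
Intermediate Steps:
T(X) = 5 + X - 14/X (T(X) = 5 + (X - 14/X) = 5 + X - 14/X)
(a(6 - 1*17)/(T(-66) + 925))/(-5845) = (9/((5 - 66 - 14/(-66)) + 925))/(-5845) = (9/((5 - 66 - 14*(-1/66)) + 925))*(-1/5845) = (9/((5 - 66 + 7/33) + 925))*(-1/5845) = (9/(-2006/33 + 925))*(-1/5845) = (9/(28519/33))*(-1/5845) = (9*(33/28519))*(-1/5845) = (297/28519)*(-1/5845) = -297/166693555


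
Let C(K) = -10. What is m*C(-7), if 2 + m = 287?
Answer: -2850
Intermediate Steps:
m = 285 (m = -2 + 287 = 285)
m*C(-7) = 285*(-10) = -2850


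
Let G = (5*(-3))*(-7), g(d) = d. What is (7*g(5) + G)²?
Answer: 19600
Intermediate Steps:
G = 105 (G = -15*(-7) = 105)
(7*g(5) + G)² = (7*5 + 105)² = (35 + 105)² = 140² = 19600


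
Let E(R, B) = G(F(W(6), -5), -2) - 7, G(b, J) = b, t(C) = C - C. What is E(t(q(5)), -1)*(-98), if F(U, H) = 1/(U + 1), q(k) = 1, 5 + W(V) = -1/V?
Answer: 17738/25 ≈ 709.52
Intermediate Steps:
W(V) = -5 - 1/V
F(U, H) = 1/(1 + U)
t(C) = 0
E(R, B) = -181/25 (E(R, B) = 1/(1 + (-5 - 1/6)) - 7 = 1/(1 + (-5 - 1*⅙)) - 7 = 1/(1 + (-5 - ⅙)) - 7 = 1/(1 - 31/6) - 7 = 1/(-25/6) - 7 = -6/25 - 7 = -181/25)
E(t(q(5)), -1)*(-98) = -181/25*(-98) = 17738/25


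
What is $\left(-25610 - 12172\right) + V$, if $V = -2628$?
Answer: $-40410$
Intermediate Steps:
$\left(-25610 - 12172\right) + V = \left(-25610 - 12172\right) - 2628 = -37782 - 2628 = -40410$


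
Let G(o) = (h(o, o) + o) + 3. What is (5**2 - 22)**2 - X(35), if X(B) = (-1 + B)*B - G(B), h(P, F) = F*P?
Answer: 82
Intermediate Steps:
G(o) = 3 + o + o**2 (G(o) = (o*o + o) + 3 = (o**2 + o) + 3 = (o + o**2) + 3 = 3 + o + o**2)
X(B) = -3 - B - B**2 + B*(-1 + B) (X(B) = (-1 + B)*B - (3 + B + B**2) = B*(-1 + B) + (-3 - B - B**2) = -3 - B - B**2 + B*(-1 + B))
(5**2 - 22)**2 - X(35) = (5**2 - 22)**2 - (-3 - 2*35) = (25 - 22)**2 - (-3 - 70) = 3**2 - 1*(-73) = 9 + 73 = 82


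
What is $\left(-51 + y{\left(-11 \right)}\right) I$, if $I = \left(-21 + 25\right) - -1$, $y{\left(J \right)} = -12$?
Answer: $-315$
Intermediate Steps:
$I = 5$ ($I = 4 + 1 = 5$)
$\left(-51 + y{\left(-11 \right)}\right) I = \left(-51 - 12\right) 5 = \left(-63\right) 5 = -315$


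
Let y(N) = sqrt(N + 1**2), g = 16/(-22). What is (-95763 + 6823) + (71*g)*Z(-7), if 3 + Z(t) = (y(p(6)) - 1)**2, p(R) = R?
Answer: -981180/11 + 1136*sqrt(7)/11 ≈ -88925.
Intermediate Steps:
g = -8/11 (g = 16*(-1/22) = -8/11 ≈ -0.72727)
y(N) = sqrt(1 + N) (y(N) = sqrt(N + 1) = sqrt(1 + N))
Z(t) = -3 + (-1 + sqrt(7))**2 (Z(t) = -3 + (sqrt(1 + 6) - 1)**2 = -3 + (sqrt(7) - 1)**2 = -3 + (-1 + sqrt(7))**2)
(-95763 + 6823) + (71*g)*Z(-7) = (-95763 + 6823) + (71*(-8/11))*(5 - 2*sqrt(7)) = -88940 - 568*(5 - 2*sqrt(7))/11 = -88940 + (-2840/11 + 1136*sqrt(7)/11) = -981180/11 + 1136*sqrt(7)/11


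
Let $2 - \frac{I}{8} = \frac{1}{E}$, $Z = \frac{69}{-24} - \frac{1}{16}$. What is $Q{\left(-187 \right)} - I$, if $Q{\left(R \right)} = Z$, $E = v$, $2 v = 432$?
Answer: $- \frac{8165}{432} \approx -18.9$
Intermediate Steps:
$v = 216$ ($v = \frac{1}{2} \cdot 432 = 216$)
$E = 216$
$Z = - \frac{47}{16}$ ($Z = 69 \left(- \frac{1}{24}\right) - \frac{1}{16} = - \frac{23}{8} - \frac{1}{16} = - \frac{47}{16} \approx -2.9375$)
$Q{\left(R \right)} = - \frac{47}{16}$
$I = \frac{431}{27}$ ($I = 16 - \frac{8}{216} = 16 - \frac{1}{27} = \frac{431}{27} \approx 15.963$)
$Q{\left(-187 \right)} - I = - \frac{47}{16} - \frac{431}{27} = - \frac{8165}{432}$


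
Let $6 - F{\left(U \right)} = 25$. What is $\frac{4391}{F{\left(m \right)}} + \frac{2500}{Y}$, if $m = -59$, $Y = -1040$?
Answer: $- \frac{230707}{988} \approx -233.51$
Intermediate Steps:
$F{\left(U \right)} = -19$ ($F{\left(U \right)} = 6 - 25 = -19$)
$\frac{4391}{F{\left(m \right)}} + \frac{2500}{Y} = \frac{4391}{-19} + \frac{2500}{-1040} = 4391 \left(- \frac{1}{19}\right) + 2500 \left(- \frac{1}{1040}\right) = - \frac{4391}{19} - \frac{125}{52} = - \frac{230707}{988}$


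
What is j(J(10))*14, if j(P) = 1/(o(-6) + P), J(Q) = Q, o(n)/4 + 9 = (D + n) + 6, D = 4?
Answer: -7/5 ≈ -1.4000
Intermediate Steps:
o(n) = 4 + 4*n (o(n) = -36 + 4*((4 + n) + 6) = -36 + 4*(10 + n) = -36 + (40 + 4*n) = 4 + 4*n)
j(P) = 1/(-20 + P) (j(P) = 1/((4 + 4*(-6)) + P) = 1/((4 - 24) + P) = 1/(-20 + P))
j(J(10))*14 = 14/(-20 + 10) = 14/(-10) = -⅒*14 = -7/5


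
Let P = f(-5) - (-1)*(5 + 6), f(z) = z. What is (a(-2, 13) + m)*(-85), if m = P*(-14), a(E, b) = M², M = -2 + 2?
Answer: 7140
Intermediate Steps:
P = 6 (P = -5 - (-1)*(5 + 6) = -5 - (-1)*11 = -5 - 1*(-11) = -5 + 11 = 6)
M = 0
a(E, b) = 0 (a(E, b) = 0² = 0)
m = -84 (m = 6*(-14) = -84)
(a(-2, 13) + m)*(-85) = (0 - 84)*(-85) = -84*(-85) = 7140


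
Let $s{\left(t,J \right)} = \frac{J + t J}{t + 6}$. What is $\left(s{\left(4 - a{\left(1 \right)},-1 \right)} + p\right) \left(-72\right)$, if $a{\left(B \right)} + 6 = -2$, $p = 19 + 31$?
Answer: $-3548$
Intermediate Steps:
$p = 50$
$a{\left(B \right)} = -8$ ($a{\left(B \right)} = -6 - 2 = -8$)
$s{\left(t,J \right)} = \frac{J + J t}{6 + t}$
$\left(s{\left(4 - a{\left(1 \right)},-1 \right)} + p\right) \left(-72\right) = \left(- \frac{1 + \left(4 - -8\right)}{6 + \left(4 - -8\right)} + 50\right) \left(-72\right) = \left(- \frac{1 + \left(4 + 8\right)}{6 + \left(4 + 8\right)} + 50\right) \left(-72\right) = \left(- \frac{1 + 12}{6 + 12} + 50\right) \left(-72\right) = \left(\left(-1\right) \frac{1}{18} \cdot 13 + 50\right) \left(-72\right) = \left(- \frac{13}{18} + 50\right) \left(-72\right) = \frac{887}{18} \left(-72\right) = -3548$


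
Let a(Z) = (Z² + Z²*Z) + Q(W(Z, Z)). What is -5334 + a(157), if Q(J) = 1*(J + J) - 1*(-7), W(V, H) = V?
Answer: 3889529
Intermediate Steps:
Q(J) = 7 + 2*J (Q(J) = 1*(2*J) + 7 = 2*J + 7 = 7 + 2*J)
a(Z) = 7 + Z² + Z³ + 2*Z (a(Z) = (Z² + Z²*Z) + (7 + 2*Z) = (Z² + Z³) + (7 + 2*Z) = 7 + Z² + Z³ + 2*Z)
-5334 + a(157) = -5334 + (7 + 157² + 157³ + 2*157) = -5334 + (7 + 24649 + 3869893 + 314) = -5334 + 3894863 = 3889529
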